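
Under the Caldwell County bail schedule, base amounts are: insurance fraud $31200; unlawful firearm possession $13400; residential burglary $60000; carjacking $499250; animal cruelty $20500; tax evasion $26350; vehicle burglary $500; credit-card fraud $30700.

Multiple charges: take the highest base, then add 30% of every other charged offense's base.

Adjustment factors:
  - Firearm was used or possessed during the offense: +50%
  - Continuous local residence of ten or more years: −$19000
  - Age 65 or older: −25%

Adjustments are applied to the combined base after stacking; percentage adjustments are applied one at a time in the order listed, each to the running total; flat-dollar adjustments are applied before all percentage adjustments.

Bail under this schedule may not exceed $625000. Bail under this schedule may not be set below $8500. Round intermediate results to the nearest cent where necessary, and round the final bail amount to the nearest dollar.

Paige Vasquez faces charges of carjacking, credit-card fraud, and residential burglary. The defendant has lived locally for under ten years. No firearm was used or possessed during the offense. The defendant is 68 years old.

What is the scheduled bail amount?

$394845

Base amounts from the schedule: carjacking $499250; credit-card fraud $30700; residential burglary $60000.
Stacking rule: highest base plus 30% of each additional charge. Highest is carjacking at $499250. Additional: $30700 × 30% = $9210; $60000 × 30% = $18000. Combined base = $499250 + $27210 = $526460.
Age 65 or older (−25%): $526460 × 0.75 = $394845.
$394845 is within the $625000 maximum.
$394845 is at or above the $8500 minimum.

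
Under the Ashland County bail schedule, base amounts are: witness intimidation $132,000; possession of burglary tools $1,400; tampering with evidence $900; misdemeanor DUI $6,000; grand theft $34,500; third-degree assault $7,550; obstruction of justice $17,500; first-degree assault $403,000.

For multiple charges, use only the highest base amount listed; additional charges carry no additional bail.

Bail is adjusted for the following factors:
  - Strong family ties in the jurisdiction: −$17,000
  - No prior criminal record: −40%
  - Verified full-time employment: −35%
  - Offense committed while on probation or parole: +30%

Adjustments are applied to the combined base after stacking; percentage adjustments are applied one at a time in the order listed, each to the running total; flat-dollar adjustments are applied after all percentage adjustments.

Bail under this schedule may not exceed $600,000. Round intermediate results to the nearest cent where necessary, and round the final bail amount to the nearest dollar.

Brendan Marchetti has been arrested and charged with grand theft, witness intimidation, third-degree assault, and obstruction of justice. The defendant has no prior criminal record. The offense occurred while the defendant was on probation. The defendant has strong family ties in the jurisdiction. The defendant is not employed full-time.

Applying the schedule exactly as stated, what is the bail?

$85,960

Base amounts from the schedule: grand theft $34,500; witness intimidation $132,000; third-degree assault $7,550; obstruction of justice $17,500.
Stacking rule: use the highest base only. Highest is witness intimidation at $132,000. Combined base = $132,000.
No prior criminal record (−40%): $132,000 × 0.6 = $79,200.
Offense committed while on probation or parole (+30%): $79,200 × 1.3 = $102,960.
Strong family ties in the jurisdiction (−$17,000 flat): $102,960 − $17,000 = $85,960.
$85,960 is within the $600,000 maximum.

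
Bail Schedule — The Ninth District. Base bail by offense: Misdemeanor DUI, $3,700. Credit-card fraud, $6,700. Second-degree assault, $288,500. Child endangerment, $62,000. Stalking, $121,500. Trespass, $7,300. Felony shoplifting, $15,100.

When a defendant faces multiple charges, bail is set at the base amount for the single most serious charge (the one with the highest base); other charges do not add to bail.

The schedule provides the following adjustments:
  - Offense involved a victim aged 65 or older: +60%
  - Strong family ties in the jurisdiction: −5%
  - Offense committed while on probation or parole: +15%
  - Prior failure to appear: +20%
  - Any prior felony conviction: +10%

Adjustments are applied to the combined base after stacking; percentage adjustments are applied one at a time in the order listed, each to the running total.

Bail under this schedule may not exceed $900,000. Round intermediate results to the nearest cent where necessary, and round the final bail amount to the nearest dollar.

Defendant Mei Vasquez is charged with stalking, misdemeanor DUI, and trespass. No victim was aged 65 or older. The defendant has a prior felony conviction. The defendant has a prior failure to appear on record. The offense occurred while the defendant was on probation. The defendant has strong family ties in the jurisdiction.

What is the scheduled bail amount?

$175,215

Base amounts from the schedule: stalking $121,500; misdemeanor DUI $3,700; trespass $7,300.
Stacking rule: use the highest base only. Highest is stalking at $121,500. Combined base = $121,500.
Strong family ties in the jurisdiction (−5%): $121,500 × 0.95 = $115,425.
Offense committed while on probation or parole (+15%): $115,425 × 1.15 = $132,738.75.
Prior failure to appear (+20%): $132,738.75 × 1.2 = $159,286.50.
Any prior felony conviction (+10%): $159,286.50 × 1.1 = $175,215.15.
$175,215.15 is within the $900,000 maximum.
Rounded to the nearest dollar: $175,215.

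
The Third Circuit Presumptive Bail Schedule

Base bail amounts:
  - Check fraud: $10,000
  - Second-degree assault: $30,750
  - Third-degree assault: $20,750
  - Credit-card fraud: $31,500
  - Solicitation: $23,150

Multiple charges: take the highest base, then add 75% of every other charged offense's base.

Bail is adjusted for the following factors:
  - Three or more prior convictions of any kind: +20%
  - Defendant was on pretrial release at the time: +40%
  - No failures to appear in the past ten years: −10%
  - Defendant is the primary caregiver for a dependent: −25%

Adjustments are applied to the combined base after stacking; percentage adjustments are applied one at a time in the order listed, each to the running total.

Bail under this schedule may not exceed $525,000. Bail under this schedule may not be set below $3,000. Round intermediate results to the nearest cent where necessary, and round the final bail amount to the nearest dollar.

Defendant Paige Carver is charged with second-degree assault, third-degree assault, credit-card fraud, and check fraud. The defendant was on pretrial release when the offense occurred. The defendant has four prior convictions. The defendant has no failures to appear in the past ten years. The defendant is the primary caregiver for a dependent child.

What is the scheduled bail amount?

$88,027

Base amounts from the schedule: second-degree assault $30,750; third-degree assault $20,750; credit-card fraud $31,500; check fraud $10,000.
Stacking rule: highest base plus 75% of each additional charge. Highest is credit-card fraud at $31,500. Additional: $30,750 × 75% = $23,062.50; $20,750 × 75% = $15,562.50; $10,000 × 75% = $7,500. Combined base = $31,500 + $46,125 = $77,625.
Three or more prior convictions of any kind (+20%): $77,625 × 1.2 = $93,150.
Defendant was on pretrial release at the time (+40%): $93,150 × 1.4 = $130,410.
No failures to appear in the past ten years (−10%): $130,410 × 0.9 = $117,369.
Defendant is the primary caregiver for a dependent (−25%): $117,369 × 0.75 = $88,026.75.
$88,026.75 is within the $525,000 maximum.
$88,026.75 is at or above the $3,000 minimum.
Rounded to the nearest dollar: $88,027.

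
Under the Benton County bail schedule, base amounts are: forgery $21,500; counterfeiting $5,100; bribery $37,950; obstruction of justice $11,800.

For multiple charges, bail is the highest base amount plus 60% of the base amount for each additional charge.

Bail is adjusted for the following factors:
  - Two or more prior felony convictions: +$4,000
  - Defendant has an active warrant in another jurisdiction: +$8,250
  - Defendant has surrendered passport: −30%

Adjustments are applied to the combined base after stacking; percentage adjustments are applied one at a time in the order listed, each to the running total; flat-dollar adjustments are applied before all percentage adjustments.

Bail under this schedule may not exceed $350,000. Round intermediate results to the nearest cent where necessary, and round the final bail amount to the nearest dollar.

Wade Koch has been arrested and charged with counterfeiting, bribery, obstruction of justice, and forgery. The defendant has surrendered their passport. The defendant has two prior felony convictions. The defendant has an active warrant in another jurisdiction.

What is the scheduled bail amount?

$51,268

Base amounts from the schedule: counterfeiting $5,100; bribery $37,950; obstruction of justice $11,800; forgery $21,500.
Stacking rule: highest base plus 60% of each additional charge. Highest is bribery at $37,950. Additional: $5,100 × 60% = $3,060; $11,800 × 60% = $7,080; $21,500 × 60% = $12,900. Combined base = $37,950 + $23,040 = $60,990.
Two or more prior felony convictions (+$4,000 flat): $60,990 + $4,000 = $64,990.
Defendant has an active warrant in another jurisdiction (+$8,250 flat): $64,990 + $8,250 = $73,240.
Defendant has surrendered passport (−30%): $73,240 × 0.7 = $51,268.
$51,268 is within the $350,000 maximum.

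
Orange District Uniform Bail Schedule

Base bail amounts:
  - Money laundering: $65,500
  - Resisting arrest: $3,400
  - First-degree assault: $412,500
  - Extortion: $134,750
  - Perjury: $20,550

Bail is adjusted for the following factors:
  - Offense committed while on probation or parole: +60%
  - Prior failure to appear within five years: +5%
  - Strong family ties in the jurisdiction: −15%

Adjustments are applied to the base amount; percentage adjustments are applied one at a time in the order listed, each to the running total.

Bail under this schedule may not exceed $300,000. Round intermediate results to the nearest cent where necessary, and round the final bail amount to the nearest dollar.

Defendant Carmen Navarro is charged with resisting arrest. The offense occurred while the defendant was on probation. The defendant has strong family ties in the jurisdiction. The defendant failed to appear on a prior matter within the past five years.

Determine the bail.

Base amounts from the schedule: resisting arrest $3,400.
Single charge. Combined base = $3,400.
Offense committed while on probation or parole (+60%): $3,400 × 1.6 = $5,440.
Prior failure to appear within five years (+5%): $5,440 × 1.05 = $5,712.
Strong family ties in the jurisdiction (−15%): $5,712 × 0.85 = $4,855.20.
$4,855.20 is within the $300,000 maximum.
Rounded to the nearest dollar: $4,855.

$4,855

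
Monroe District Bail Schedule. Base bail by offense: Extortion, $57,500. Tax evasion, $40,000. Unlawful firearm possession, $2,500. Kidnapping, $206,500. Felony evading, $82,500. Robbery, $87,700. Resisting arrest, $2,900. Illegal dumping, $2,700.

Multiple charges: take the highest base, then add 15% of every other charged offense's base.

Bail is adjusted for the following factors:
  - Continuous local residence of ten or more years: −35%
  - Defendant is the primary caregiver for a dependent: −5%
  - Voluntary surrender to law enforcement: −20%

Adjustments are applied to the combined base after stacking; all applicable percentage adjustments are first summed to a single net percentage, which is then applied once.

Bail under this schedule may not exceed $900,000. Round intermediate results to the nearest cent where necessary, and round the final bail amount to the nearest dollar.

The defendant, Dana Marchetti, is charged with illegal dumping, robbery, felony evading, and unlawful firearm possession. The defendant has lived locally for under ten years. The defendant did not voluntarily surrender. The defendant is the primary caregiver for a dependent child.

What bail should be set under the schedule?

$95,812

Base amounts from the schedule: illegal dumping $2,700; robbery $87,700; felony evading $82,500; unlawful firearm possession $2,500.
Stacking rule: highest base plus 15% of each additional charge. Highest is robbery at $87,700. Additional: $2,700 × 15% = $405; $82,500 × 15% = $12,375; $2,500 × 15% = $375. Combined base = $87,700 + $13,155 = $100,855.
Defendant is the primary caregiver for a dependent (−5%): $100,855 × 0.95 = $95,812.25.
$95,812.25 is within the $900,000 maximum.
Rounded to the nearest dollar: $95,812.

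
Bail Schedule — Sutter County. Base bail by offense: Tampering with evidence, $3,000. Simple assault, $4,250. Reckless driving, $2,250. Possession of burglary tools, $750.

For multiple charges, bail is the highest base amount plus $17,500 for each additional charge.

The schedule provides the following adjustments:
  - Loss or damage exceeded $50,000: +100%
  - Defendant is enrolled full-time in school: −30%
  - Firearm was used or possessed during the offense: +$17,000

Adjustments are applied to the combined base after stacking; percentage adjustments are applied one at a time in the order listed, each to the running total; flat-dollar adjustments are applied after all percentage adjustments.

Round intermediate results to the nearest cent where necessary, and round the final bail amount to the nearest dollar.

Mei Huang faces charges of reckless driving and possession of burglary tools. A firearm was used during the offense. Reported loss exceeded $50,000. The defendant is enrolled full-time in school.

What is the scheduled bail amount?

Base amounts from the schedule: reckless driving $2,250; possession of burglary tools $750.
Stacking rule: highest base plus $17,500 per additional charge. Highest is reckless driving at $2,250; 1 additional charge → +$17,500. Combined base = $19,750.
Loss or damage exceeded $50,000 (+100%): $19,750 × 2 = $39,500.
Defendant is enrolled full-time in school (−30%): $39,500 × 0.7 = $27,650.
Firearm was used or possessed during the offense (+$17,000 flat): $27,650 + $17,000 = $44,650.

$44,650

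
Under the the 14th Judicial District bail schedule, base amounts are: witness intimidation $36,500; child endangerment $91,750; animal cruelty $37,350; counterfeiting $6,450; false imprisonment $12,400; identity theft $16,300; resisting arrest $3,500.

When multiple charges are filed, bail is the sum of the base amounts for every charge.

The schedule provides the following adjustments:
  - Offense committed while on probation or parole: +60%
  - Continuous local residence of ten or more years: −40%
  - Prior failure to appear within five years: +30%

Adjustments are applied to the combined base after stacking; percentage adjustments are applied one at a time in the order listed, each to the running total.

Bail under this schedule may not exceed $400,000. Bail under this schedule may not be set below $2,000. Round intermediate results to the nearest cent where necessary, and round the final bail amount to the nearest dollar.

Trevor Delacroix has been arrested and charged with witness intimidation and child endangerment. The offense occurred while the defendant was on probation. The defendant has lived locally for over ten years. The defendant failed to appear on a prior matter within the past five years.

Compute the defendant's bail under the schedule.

Base amounts from the schedule: witness intimidation $36,500; child endangerment $91,750.
Stacking rule: sum of all bases. $36,500 + $91,750 = $128,250.
Offense committed while on probation or parole (+60%): $128,250 × 1.6 = $205,200.
Continuous local residence of ten or more years (−40%): $205,200 × 0.6 = $123,120.
Prior failure to appear within five years (+30%): $123,120 × 1.3 = $160,056.
$160,056 is within the $400,000 maximum.
$160,056 is at or above the $2,000 minimum.

$160,056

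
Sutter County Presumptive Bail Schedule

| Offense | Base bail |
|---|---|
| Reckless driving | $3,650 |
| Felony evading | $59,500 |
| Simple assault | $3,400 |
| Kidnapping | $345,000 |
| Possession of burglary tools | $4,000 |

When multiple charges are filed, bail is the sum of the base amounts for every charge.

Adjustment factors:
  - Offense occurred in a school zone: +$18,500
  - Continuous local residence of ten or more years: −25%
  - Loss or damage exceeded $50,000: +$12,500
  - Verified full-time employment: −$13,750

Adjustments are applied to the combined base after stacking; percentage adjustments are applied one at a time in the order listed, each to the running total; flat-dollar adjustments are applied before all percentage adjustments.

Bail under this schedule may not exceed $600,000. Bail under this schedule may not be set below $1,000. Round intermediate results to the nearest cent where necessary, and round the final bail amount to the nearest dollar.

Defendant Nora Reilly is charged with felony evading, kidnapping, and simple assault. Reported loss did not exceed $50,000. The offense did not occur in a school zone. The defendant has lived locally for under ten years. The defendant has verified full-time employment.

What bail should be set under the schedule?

Base amounts from the schedule: felony evading $59,500; kidnapping $345,000; simple assault $3,400.
Stacking rule: sum of all bases. $59,500 + $345,000 + $3,400 = $407,900.
Verified full-time employment (−$13,750 flat): $407,900 − $13,750 = $394,150.
$394,150 is within the $600,000 maximum.
$394,150 is at or above the $1,000 minimum.

$394,150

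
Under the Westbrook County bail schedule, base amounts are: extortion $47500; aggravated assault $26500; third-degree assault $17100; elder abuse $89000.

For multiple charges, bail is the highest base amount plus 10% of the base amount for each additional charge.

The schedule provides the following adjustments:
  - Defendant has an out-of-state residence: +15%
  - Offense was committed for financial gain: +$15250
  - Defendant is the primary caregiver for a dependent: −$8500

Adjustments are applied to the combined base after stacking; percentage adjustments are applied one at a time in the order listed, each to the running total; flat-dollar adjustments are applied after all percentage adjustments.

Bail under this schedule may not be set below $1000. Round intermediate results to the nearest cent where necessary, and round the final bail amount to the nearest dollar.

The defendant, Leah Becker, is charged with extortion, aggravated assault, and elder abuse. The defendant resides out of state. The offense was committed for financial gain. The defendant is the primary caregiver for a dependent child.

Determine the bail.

Base amounts from the schedule: extortion $47500; aggravated assault $26500; elder abuse $89000.
Stacking rule: highest base plus 10% of each additional charge. Highest is elder abuse at $89000. Additional: $47500 × 10% = $4750; $26500 × 10% = $2650. Combined base = $89000 + $7400 = $96400.
Defendant has an out-of-state residence (+15%): $96400 × 1.15 = $110860.
Offense was committed for financial gain (+$15250 flat): $110860 + $15250 = $126110.
Defendant is the primary caregiver for a dependent (−$8500 flat): $126110 − $8500 = $117610.
$117610 is at or above the $1000 minimum.

$117610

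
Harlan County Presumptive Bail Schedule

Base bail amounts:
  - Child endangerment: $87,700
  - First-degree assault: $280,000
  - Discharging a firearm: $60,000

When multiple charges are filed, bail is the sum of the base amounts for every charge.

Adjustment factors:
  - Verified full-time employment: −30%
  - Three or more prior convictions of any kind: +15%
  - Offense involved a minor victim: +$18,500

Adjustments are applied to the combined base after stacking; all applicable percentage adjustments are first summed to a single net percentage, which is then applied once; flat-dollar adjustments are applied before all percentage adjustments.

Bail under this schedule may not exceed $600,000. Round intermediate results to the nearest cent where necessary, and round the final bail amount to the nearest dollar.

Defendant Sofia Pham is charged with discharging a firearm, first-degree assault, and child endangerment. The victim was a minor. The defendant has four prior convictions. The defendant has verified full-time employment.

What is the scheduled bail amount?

Base amounts from the schedule: discharging a firearm $60,000; first-degree assault $280,000; child endangerment $87,700.
Stacking rule: sum of all bases. $60,000 + $280,000 + $87,700 = $427,700.
Offense involved a minor victim (+$18,500 flat): $427,700 + $18,500 = $446,200.
Net percentage adjustment: −30% +15% = −15%. $446,200 × 0.85 = $379,270.
$379,270 is within the $600,000 maximum.

$379,270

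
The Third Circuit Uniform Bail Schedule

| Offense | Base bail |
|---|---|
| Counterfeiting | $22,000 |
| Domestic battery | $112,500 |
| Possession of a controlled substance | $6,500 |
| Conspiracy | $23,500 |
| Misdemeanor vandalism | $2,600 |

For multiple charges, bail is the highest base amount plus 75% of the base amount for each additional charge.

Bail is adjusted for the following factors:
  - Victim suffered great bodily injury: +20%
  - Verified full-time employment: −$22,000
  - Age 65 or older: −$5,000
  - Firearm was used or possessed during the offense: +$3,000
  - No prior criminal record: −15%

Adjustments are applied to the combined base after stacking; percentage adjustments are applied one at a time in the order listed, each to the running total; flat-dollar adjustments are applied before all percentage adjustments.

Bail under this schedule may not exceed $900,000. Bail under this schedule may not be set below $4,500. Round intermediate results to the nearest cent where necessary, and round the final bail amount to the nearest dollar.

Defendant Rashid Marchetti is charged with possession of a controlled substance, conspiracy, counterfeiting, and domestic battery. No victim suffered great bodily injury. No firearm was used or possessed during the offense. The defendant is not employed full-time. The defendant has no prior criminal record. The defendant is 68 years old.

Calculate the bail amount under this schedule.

Base amounts from the schedule: possession of a controlled substance $6,500; conspiracy $23,500; counterfeiting $22,000; domestic battery $112,500.
Stacking rule: highest base plus 75% of each additional charge. Highest is domestic battery at $112,500. Additional: $6,500 × 75% = $4,875; $23,500 × 75% = $17,625; $22,000 × 75% = $16,500. Combined base = $112,500 + $39,000 = $151,500.
Age 65 or older (−$5,000 flat): $151,500 − $5,000 = $146,500.
No prior criminal record (−15%): $146,500 × 0.85 = $124,525.
$124,525 is within the $900,000 maximum.
$124,525 is at or above the $4,500 minimum.

$124,525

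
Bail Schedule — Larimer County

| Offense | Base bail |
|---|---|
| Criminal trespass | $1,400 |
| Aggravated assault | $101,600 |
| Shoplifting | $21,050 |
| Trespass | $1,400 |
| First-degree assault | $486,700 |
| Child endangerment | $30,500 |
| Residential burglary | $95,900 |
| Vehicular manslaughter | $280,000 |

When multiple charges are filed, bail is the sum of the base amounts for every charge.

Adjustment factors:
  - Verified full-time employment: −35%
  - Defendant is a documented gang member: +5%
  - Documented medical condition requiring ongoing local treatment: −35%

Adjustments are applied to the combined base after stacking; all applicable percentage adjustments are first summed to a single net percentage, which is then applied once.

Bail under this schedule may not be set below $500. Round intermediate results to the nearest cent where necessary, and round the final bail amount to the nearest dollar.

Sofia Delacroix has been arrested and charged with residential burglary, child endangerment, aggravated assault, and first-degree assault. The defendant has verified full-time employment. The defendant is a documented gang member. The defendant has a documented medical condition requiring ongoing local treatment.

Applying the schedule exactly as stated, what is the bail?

$250,145

Base amounts from the schedule: residential burglary $95,900; child endangerment $30,500; aggravated assault $101,600; first-degree assault $486,700.
Stacking rule: sum of all bases. $95,900 + $30,500 + $101,600 + $486,700 = $714,700.
Net percentage adjustment: −35% +5% −35% = −65%. $714,700 × 0.35 = $250,145.
$250,145 is at or above the $500 minimum.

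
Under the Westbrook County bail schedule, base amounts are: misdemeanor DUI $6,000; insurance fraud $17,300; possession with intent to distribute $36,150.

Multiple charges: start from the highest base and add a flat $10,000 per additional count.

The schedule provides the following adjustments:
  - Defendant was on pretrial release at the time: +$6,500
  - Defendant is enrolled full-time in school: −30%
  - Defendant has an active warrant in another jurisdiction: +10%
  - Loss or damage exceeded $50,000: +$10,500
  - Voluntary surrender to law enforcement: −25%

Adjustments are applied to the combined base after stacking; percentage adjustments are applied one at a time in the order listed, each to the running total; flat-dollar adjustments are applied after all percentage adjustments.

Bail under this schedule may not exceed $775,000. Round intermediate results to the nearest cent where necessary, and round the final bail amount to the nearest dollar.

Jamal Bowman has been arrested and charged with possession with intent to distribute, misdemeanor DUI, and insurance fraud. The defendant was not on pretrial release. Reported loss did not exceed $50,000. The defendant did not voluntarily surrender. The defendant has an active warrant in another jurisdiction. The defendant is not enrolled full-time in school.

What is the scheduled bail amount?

Base amounts from the schedule: possession with intent to distribute $36,150; misdemeanor DUI $6,000; insurance fraud $17,300.
Stacking rule: highest base plus $10,000 per additional charge. Highest is possession with intent to distribute at $36,150; 2 additional charges → +$20,000. Combined base = $56,150.
Defendant has an active warrant in another jurisdiction (+10%): $56,150 × 1.1 = $61,765.
$61,765 is within the $775,000 maximum.

$61,765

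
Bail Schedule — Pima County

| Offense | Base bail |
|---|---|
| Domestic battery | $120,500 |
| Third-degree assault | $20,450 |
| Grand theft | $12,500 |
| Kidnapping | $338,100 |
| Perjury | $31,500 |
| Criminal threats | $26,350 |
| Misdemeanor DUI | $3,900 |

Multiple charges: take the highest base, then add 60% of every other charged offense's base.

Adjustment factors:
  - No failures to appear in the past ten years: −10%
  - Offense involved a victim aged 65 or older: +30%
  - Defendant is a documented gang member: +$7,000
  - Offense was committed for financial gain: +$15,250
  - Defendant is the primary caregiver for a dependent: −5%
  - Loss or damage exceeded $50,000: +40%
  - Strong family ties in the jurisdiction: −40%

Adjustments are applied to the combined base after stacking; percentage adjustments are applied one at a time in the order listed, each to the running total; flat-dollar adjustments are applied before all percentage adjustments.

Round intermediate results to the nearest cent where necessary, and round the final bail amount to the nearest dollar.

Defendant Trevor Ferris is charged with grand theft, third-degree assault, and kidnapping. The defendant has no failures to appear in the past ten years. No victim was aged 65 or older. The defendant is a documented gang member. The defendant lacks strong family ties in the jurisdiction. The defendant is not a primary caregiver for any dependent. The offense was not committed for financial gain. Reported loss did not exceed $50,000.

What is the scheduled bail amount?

$328,383

Base amounts from the schedule: grand theft $12,500; third-degree assault $20,450; kidnapping $338,100.
Stacking rule: highest base plus 60% of each additional charge. Highest is kidnapping at $338,100. Additional: $12,500 × 60% = $7,500; $20,450 × 60% = $12,270. Combined base = $338,100 + $19,770 = $357,870.
Defendant is a documented gang member (+$7,000 flat): $357,870 + $7,000 = $364,870.
No failures to appear in the past ten years (−10%): $364,870 × 0.9 = $328,383.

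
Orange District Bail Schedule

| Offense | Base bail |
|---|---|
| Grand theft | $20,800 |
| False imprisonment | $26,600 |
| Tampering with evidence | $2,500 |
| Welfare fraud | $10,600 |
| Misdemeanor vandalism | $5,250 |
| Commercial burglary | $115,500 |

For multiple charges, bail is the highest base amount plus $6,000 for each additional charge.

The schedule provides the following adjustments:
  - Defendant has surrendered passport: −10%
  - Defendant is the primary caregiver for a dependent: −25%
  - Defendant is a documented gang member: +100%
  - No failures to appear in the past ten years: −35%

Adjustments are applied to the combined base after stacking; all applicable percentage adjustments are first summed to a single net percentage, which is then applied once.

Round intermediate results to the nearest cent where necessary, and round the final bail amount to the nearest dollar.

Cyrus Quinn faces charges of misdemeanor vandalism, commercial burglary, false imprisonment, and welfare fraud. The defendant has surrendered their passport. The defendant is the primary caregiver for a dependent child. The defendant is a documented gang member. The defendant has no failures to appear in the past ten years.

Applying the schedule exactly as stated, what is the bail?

$173,550

Base amounts from the schedule: misdemeanor vandalism $5,250; commercial burglary $115,500; false imprisonment $26,600; welfare fraud $10,600.
Stacking rule: highest base plus $6,000 per additional charge. Highest is commercial burglary at $115,500; 3 additional charges → +$18,000. Combined base = $133,500.
Net percentage adjustment: −10% −25% +100% −35% = +30%. $133,500 × 1.3 = $173,550.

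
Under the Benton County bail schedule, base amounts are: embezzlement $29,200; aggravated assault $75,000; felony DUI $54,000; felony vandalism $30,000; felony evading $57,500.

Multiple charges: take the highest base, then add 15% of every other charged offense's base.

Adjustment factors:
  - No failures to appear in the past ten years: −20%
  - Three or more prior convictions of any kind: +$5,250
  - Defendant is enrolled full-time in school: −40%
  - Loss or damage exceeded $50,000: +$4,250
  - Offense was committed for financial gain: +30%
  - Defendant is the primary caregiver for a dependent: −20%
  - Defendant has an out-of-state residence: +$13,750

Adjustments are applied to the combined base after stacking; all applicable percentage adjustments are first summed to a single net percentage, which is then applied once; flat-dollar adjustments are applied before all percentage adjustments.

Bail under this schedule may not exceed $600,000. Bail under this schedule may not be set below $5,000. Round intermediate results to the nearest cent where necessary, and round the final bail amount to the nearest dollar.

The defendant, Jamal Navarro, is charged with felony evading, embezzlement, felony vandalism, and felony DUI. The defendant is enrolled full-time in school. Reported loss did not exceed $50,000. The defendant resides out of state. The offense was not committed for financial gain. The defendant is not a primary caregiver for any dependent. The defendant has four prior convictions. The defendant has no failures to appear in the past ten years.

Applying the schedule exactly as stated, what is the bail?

Base amounts from the schedule: felony evading $57,500; embezzlement $29,200; felony vandalism $30,000; felony DUI $54,000.
Stacking rule: highest base plus 15% of each additional charge. Highest is felony evading at $57,500. Additional: $29,200 × 15% = $4,380; $30,000 × 15% = $4,500; $54,000 × 15% = $8,100. Combined base = $57,500 + $16,980 = $74,480.
Three or more prior convictions of any kind (+$5,250 flat): $74,480 + $5,250 = $79,730.
Defendant has an out-of-state residence (+$13,750 flat): $79,730 + $13,750 = $93,480.
Net percentage adjustment: −20% −40% = −60%. $93,480 × 0.4 = $37,392.
$37,392 is within the $600,000 maximum.
$37,392 is at or above the $5,000 minimum.

$37,392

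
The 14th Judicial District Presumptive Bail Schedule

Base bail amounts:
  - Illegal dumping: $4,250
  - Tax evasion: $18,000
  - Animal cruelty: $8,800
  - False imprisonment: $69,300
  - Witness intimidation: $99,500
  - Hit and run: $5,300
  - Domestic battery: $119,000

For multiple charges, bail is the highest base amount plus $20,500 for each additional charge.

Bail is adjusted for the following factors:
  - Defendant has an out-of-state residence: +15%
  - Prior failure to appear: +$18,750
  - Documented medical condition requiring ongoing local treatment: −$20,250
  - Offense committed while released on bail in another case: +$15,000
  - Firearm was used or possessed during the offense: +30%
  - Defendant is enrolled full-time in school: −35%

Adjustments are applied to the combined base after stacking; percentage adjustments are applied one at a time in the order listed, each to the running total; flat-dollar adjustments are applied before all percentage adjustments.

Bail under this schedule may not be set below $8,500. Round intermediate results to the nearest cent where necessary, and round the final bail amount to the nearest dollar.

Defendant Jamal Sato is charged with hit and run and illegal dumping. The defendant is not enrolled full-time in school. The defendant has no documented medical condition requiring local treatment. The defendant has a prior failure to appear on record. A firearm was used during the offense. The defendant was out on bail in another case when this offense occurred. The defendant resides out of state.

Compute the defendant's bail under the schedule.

$89,027

Base amounts from the schedule: hit and run $5,300; illegal dumping $4,250.
Stacking rule: highest base plus $20,500 per additional charge. Highest is hit and run at $5,300; 1 additional charge → +$20,500. Combined base = $25,800.
Prior failure to appear (+$18,750 flat): $25,800 + $18,750 = $44,550.
Offense committed while released on bail in another case (+$15,000 flat): $44,550 + $15,000 = $59,550.
Defendant has an out-of-state residence (+15%): $59,550 × 1.15 = $68,482.50.
Firearm was used or possessed during the offense (+30%): $68,482.50 × 1.3 = $89,027.25.
$89,027.25 is at or above the $8,500 minimum.
Rounded to the nearest dollar: $89,027.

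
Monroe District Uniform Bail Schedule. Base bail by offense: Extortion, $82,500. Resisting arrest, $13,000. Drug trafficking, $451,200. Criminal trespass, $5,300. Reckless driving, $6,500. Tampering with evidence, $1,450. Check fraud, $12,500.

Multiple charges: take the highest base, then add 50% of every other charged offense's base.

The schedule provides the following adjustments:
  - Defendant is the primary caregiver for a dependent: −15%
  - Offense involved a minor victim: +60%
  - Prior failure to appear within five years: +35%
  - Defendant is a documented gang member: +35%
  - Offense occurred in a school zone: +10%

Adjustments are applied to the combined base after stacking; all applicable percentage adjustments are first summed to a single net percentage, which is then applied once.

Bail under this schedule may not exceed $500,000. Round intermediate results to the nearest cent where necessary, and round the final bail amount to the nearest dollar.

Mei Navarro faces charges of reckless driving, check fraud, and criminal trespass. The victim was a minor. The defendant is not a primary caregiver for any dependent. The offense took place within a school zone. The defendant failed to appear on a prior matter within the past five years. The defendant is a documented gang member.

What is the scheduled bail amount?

$44,160

Base amounts from the schedule: reckless driving $6,500; check fraud $12,500; criminal trespass $5,300.
Stacking rule: highest base plus 50% of each additional charge. Highest is check fraud at $12,500. Additional: $6,500 × 50% = $3,250; $5,300 × 50% = $2,650. Combined base = $12,500 + $5,900 = $18,400.
Net percentage adjustment: +60% +35% +35% +10% = +140%. $18,400 × 2.4 = $44,160.
$44,160 is within the $500,000 maximum.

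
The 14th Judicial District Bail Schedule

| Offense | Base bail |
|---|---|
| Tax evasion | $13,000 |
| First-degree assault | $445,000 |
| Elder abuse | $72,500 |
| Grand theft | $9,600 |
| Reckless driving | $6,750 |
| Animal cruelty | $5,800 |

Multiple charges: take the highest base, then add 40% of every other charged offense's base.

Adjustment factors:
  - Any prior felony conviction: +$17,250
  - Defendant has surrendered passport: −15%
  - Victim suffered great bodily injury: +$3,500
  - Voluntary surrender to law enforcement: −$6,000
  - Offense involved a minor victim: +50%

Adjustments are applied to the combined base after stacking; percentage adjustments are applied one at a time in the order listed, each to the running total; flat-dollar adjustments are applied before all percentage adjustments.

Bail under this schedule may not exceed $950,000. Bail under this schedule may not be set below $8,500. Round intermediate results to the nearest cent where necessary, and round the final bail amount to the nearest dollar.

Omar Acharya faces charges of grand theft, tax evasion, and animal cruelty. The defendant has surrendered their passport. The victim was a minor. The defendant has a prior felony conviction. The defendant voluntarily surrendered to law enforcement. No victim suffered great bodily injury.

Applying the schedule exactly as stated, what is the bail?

$38,773

Base amounts from the schedule: grand theft $9,600; tax evasion $13,000; animal cruelty $5,800.
Stacking rule: highest base plus 40% of each additional charge. Highest is tax evasion at $13,000. Additional: $9,600 × 40% = $3,840; $5,800 × 40% = $2,320. Combined base = $13,000 + $6,160 = $19,160.
Any prior felony conviction (+$17,250 flat): $19,160 + $17,250 = $36,410.
Voluntary surrender to law enforcement (−$6,000 flat): $36,410 − $6,000 = $30,410.
Defendant has surrendered passport (−15%): $30,410 × 0.85 = $25,848.50.
Offense involved a minor victim (+50%): $25,848.50 × 1.5 = $38,772.75.
$38,772.75 is within the $950,000 maximum.
$38,772.75 is at or above the $8,500 minimum.
Rounded to the nearest dollar: $38,773.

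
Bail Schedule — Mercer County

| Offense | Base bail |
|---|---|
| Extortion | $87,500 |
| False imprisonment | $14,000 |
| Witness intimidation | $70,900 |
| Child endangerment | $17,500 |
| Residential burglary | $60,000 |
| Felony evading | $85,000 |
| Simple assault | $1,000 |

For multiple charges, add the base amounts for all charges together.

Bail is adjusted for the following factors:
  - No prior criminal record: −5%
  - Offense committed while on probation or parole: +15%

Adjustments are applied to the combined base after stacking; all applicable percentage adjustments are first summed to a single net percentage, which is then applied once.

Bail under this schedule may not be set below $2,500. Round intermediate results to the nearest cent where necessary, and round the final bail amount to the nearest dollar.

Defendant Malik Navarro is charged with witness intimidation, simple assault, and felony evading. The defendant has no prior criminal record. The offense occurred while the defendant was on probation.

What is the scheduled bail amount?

$172,590

Base amounts from the schedule: witness intimidation $70,900; simple assault $1,000; felony evading $85,000.
Stacking rule: sum of all bases. $70,900 + $1,000 + $85,000 = $156,900.
Net percentage adjustment: −5% +15% = +10%. $156,900 × 1.1 = $172,590.
$172,590 is at or above the $2,500 minimum.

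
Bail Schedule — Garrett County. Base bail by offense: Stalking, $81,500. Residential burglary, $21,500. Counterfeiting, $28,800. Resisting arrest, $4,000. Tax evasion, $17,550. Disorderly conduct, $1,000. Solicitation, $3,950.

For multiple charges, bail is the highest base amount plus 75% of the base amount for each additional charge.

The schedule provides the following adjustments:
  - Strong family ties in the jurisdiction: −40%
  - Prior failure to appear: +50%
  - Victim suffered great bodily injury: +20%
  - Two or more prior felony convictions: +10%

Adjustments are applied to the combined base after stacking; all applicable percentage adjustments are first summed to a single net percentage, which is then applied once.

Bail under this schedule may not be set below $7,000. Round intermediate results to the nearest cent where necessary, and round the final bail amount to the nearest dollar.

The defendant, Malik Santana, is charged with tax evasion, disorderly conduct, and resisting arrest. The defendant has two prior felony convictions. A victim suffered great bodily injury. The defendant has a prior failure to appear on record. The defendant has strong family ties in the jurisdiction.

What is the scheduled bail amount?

Base amounts from the schedule: tax evasion $17,550; disorderly conduct $1,000; resisting arrest $4,000.
Stacking rule: highest base plus 75% of each additional charge. Highest is tax evasion at $17,550. Additional: $1,000 × 75% = $750; $4,000 × 75% = $3,000. Combined base = $17,550 + $3,750 = $21,300.
Net percentage adjustment: −40% +50% +20% +10% = +40%. $21,300 × 1.4 = $29,820.
$29,820 is at or above the $7,000 minimum.

$29,820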